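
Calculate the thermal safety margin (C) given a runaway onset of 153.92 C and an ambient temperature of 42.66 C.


margin = T_onset - T_ambient = 153.92 - 42.66 = 111.26 C

111.26 C


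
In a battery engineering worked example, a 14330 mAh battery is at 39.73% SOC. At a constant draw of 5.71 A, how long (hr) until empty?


Convert: C_total = 14330 mAh = 14.33 Ah
Step 1: remaining = SOC/100 * C_total = 39.73/100 * 14.33 = 5.6933 Ah
Step 2: t = remaining / I = 5.6933 / 5.71 = 0.9971 hr

0.9971 hr


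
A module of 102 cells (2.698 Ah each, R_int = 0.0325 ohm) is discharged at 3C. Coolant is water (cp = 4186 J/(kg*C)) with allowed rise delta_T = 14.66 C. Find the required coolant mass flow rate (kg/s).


Step 1: I = 3 * 2.698 = 8.094 A
Step 2: Q_cell = I^2 * R = 8.094^2 * 0.0325 = 2.1292 W
Step 3: Q_total = 102 * 2.1292 = 217.18 W
Step 4: m_dot = Q_total / (cp * dT) = 217.18 / (4186 * 14.66) = 0.003539 kg/s

0.003539 kg/s


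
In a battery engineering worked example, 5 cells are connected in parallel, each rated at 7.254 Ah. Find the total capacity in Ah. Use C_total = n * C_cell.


Parallel capacities add: 5 * 7.254 Ah = 36.27 Ah

36.27 Ah


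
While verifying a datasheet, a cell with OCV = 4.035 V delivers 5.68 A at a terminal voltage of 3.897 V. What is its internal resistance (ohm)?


R = (OCV - V) / I = (4.035 - 3.897) / 5.68 = 0.02430 ohm

0.02430 ohm


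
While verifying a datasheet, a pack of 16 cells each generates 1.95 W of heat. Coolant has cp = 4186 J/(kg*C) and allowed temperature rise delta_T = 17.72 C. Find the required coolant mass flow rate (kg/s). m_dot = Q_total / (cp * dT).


Step 1: Total heat Q = 16 * 1.95 W = 31.2 W
Step 2: denom = cp * dT = 4186 * 17.72 = 74176
Step 3: m_dot = 31.2 / 74176 = 4.206e-04 kg/s

4.206e-04 kg/s


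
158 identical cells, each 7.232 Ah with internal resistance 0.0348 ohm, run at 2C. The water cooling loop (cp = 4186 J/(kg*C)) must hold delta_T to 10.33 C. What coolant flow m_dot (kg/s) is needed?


Step 1: I = 2 * 7.232 = 14.464 A
Step 2: Q_cell = I^2 * R = 14.464^2 * 0.0348 = 7.2804 W
Step 3: Q_total = 158 * 7.2804 = 1150.3 W
Step 4: m_dot = Q_total / (cp * dT) = 1150.3 / (4186 * 10.33) = 0.02660 kg/s

0.02660 kg/s


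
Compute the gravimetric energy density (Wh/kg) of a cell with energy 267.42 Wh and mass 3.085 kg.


ED = E / m = 267.42 / 3.085 = 86.68 Wh/kg

86.68 Wh/kg


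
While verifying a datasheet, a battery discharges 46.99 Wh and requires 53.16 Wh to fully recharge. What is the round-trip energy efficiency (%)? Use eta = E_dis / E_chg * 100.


eta_e = E_dis / E_chg * 100 = 46.99 / 53.16 * 100 = 88.39%

88.39%


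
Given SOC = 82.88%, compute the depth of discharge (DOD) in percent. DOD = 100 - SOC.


Complement of SOC: DOD = 100% - 82.88% = 17.12%

17.12%


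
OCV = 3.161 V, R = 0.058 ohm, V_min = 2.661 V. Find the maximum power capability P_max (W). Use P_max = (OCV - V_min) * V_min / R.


dV = OCV - V_min = 0.5 V (so I_max = dV / R)
P_max = dV * V_min / R = 0.5 * 2.661 / 0.058 = 22.94 W

22.94 W


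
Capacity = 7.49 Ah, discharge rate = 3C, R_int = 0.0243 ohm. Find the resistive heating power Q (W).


Step 1: I = C_rate * capacity = 3 * 7.49 = 22.47 A
Step 2: Q = I^2 * R = 22.47^2 * 0.0243 = 504.9 * 0.0243 = 12.27 W

12.27 W


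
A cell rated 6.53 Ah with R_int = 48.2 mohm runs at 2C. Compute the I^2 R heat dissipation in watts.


Convert: R = 48.2 mohm = 0.0482 ohm
Step 1: I = C_rate * capacity = 2 * 6.53 = 13.06 A
Step 2: Q = I^2 * R = 13.06^2 * 0.0482 = 170.56 * 0.0482 = 8.221 W

8.221 W


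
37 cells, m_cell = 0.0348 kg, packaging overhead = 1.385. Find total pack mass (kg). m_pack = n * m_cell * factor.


Cell mass sum = 37 * 0.0348 = 1.2876 kg
With overhead 1.385: m_pack = 1.2876 * 1.385 = 1.783 kg

1.783 kg


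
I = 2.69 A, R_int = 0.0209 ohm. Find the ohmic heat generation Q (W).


Q = I^2 * R = 2.69^2 * 0.0209 = 0.1512 W

0.1512 W


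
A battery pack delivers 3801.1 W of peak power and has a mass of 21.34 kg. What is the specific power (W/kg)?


SP = P / m = 3801.1 / 21.34 = 178.1 W/kg

178.1 W/kg


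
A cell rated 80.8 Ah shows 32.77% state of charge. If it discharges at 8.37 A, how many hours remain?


Step 1: remaining = SOC/100 * C_total = 32.77/100 * 80.8 = 26.478 Ah
Step 2: t = remaining / I = 26.478 / 8.37 = 3.163 hr

3.163 hr


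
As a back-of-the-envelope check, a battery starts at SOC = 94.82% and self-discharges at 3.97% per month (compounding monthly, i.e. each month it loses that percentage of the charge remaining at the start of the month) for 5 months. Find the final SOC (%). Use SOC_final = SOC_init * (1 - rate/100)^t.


Monthly retention factor = 1 - 3.97/100 = 0.9603
Over 5 months: factor^5 = 0.81665
SOC_final = 94.82 * 0.81665 = 77.43%

77.43%


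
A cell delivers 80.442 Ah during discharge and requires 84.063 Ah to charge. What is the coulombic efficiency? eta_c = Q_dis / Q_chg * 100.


Coulombic efficiency = 80.442/84.063 * 100% = 95.69%

95.69%


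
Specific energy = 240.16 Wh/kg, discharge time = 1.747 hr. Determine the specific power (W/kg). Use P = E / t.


P_specific = E / t = 240.16 / 1.747 = 137.5 W/kg

137.5 W/kg


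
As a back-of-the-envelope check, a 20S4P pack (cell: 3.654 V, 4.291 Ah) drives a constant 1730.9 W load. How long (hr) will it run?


Step 1: E_pack = Ns * V_cell * Np * C_cell = 20 * 3.654 * 4 * 4.291 = 1254.3 Wh
Step 2: t = E_pack / P = 1254.3 / 1730.9 = 0.7247 hr

0.7247 hr


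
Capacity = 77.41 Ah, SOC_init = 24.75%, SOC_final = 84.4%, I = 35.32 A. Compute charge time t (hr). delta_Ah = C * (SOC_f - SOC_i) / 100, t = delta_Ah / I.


delta_Ah = 77.41 * (84.4 - 24.75) / 100 = 46.175 Ah
t = delta_Ah / I = 46.175 / 35.32 = 1.307 hr

1.307 hr


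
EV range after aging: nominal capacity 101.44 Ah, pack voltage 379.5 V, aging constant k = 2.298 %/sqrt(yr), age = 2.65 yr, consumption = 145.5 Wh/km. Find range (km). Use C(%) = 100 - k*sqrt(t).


Step 1: capacity retention = 100 - 2.298 * sqrt(2.65) = 100 - 2.298 * 1.6279 = 96.259%
Step 2: C_now = 101.44 * 96.259/100 = 97.645 Ah
Step 3: E_pack = V * C_now = 379.5 * 97.645 = 37056 Wh
Step 4: range = E_pack / consumption = 37056 / 145.5 = 254.7 km

254.7 km


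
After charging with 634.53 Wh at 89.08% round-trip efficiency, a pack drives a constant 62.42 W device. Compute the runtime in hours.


Step 1: E_discharge = eta/100 * E_charge = 89.08/100 * 634.53 = 565.24 Wh
Step 2: t = E_discharge / P = 565.24 / 62.42 = 9.055 hr

9.055 hr


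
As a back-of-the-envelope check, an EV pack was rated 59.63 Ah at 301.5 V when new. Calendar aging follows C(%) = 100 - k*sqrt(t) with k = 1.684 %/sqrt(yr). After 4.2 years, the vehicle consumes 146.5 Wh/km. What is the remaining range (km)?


Step 1: capacity retention = 100 - 1.684 * sqrt(4.2) = 100 - 1.684 * 2.0494 = 96.549%
Step 2: C_now = 59.63 * 96.549/100 = 57.572 Ah
Step 3: E_pack = V * C_now = 301.5 * 57.572 = 17358 Wh
Step 4: range = E_pack / consumption = 17358 / 146.5 = 118.5 km

118.5 km


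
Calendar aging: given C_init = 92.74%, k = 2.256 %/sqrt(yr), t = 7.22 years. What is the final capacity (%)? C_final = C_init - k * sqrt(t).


sqrt(t) = sqrt(7.22) = 2.687
C_final = 92.74 - 2.256 * 2.687 = 86.68%

86.68%


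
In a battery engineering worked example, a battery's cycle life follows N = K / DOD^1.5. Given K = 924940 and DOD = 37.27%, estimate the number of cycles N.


Step 1: DOD^1.5 = 37.27^1.5 = 227.53
Step 2: N = 924940 / 227.53 = 4065 cycles

4065 cycles


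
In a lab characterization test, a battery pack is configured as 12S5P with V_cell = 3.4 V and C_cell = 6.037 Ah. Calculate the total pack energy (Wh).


E = Ns * Vcell * Np * Ccell = 12 * 3.4 * 5 * 6.037 = 1232 Wh

1232 Wh


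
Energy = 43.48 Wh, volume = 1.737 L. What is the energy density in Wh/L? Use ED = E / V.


Volumetric ED = 43.48 Wh / 1.737 L = 25.03 Wh/L

25.03 Wh/L


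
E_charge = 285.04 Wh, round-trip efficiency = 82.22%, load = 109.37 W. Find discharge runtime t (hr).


Step 1: E_discharge = eta/100 * E_charge = 82.22/100 * 285.04 = 234.36 Wh
Step 2: t = E_discharge / P = 234.36 / 109.37 = 2.143 hr

2.143 hr


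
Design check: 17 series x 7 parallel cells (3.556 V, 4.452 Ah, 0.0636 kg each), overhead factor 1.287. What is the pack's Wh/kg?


Step 1: V_pack = 17 * 3.556 = 60.452 V
Step 2: C_pack = 7 * 4.452 = 31.164 Ah
Step 3: E_pack = V_pack * C_pack = 60.452 * 31.164 = 1883.9 Wh
Step 4: m_pack = 17 * 7 * 0.0636 * 1.287 = 9.7405 kg
Step 5: ED = E_pack / m_pack = 1883.9 / 9.7405 = 193.4 Wh/kg

193.4 Wh/kg


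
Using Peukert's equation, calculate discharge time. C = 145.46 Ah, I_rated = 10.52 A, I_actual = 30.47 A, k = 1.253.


Step 1: t_rated = C / I_rated = 145.46 / 10.52 = 13.827 hr
Step 2: ratio = 10.52 / 30.47 = 0.34526
Step 3: ratio^k = 0.34526^1.253 = 0.26381
Step 4: t = t_rated * ratio^k = 13.827 * 0.26381 = 3.648 hr

3.648 hr


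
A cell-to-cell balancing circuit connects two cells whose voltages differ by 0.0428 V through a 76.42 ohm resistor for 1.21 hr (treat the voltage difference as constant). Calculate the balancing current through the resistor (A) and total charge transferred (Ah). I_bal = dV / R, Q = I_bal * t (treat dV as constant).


I_bal = dV / R = 0.0428 / 76.42 = 5.6006e-04 A
Q = I_bal * t = 5.6006e-04 * 1.21 = 6.777e-04 Ah

I=5.6006e-04 A, Q=6.777e-04 Ah


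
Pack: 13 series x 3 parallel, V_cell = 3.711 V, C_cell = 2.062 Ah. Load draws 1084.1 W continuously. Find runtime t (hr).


Step 1: E_pack = Ns * V_cell * Np * C_cell = 13 * 3.711 * 3 * 2.062 = 298.43 Wh
Step 2: t = E_pack / P = 298.43 / 1084.1 = 0.2753 hr

0.2753 hr


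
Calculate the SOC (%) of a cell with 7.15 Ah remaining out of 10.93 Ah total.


SOC = (remaining / total) * 100 = (7.15 / 10.93) * 100 = 65.42%

65.42%


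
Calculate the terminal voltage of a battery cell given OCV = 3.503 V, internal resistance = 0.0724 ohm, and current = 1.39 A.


V = OCV - I*R = 3.503 - 1.39 * 0.0724 = 3.402 V

3.402 V


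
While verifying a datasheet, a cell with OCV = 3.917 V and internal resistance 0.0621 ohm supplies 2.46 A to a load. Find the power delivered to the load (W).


Step 1: V_terminal = OCV - I*R = 3.917 - 2.46 * 0.0621 = 3.7642 V
Step 2: P_out = V_terminal * I = 3.7642 * 2.46 = 9.260 W

9.260 W


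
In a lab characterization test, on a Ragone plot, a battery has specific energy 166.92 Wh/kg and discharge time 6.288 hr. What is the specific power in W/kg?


Specific power = 166.92 Wh/kg / 6.288 hr = 26.55 W/kg

26.55 W/kg


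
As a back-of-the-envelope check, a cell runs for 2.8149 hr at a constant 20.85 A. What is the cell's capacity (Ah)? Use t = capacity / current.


C = I * t = 20.85 * 2.8149 = 58.69 Ah

58.69 Ah


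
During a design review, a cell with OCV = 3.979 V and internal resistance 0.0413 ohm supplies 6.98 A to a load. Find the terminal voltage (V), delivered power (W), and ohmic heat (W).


Step 1: V_terminal = OCV - I*R = 3.979 - 6.98 * 0.0413 = 3.6907 V
Step 2: P_out = V_terminal * I = 3.6907 * 6.98 = 25.76 W
Step 3: Q = I^2 * R = 6.98^2 * 0.0413 = 2.012 W

V=3.6907 V, P=25.76 W, Q=2.012 W


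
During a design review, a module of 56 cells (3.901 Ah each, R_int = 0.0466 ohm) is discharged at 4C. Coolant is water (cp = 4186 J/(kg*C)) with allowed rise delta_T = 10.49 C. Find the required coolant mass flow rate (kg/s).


Step 1: I = 4 * 3.901 = 15.604 A
Step 2: Q_cell = I^2 * R = 15.604^2 * 0.0466 = 11.346 W
Step 3: Q_total = 56 * 11.346 = 635.38 W
Step 4: m_dot = Q_total / (cp * dT) = 635.38 / (4186 * 10.49) = 0.01447 kg/s

0.01447 kg/s


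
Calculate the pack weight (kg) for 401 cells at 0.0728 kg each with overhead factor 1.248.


Cell mass sum = 401 * 0.0728 = 29.193 kg
With overhead 1.248: m_pack = 29.193 * 1.248 = 36.43 kg

36.43 kg


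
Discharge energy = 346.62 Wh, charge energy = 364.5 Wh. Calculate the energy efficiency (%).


Round-trip efficiency = 346.62/364.5 * 100% = 95.09%

95.09%


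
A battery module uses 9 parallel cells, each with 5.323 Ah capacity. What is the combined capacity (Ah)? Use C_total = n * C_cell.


C_total = 9 * 5.323 = 47.907 Ah

47.907 Ah


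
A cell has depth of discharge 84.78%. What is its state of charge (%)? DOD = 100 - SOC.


SOC = 100 - DOD = 100 - 84.78 = 15.22%

15.22%


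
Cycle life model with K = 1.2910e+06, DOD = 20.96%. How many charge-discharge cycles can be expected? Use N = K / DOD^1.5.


DOD^1.5 = 95.959
N = K / DOD^1.5 = 1.2910e+06 / 95.959 = 13450

13450 cycles


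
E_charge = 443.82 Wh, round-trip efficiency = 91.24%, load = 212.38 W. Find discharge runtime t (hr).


Step 1: E_discharge = eta/100 * E_charge = 91.24/100 * 443.82 = 404.94 Wh
Step 2: t = E_discharge / P = 404.94 / 212.38 = 1.907 hr

1.907 hr


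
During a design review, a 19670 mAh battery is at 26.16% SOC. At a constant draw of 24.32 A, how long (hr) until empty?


Convert: C_total = 19670 mAh = 19.67 Ah
Step 1: remaining = SOC/100 * C_total = 26.16/100 * 19.67 = 5.1457 Ah
Step 2: t = remaining / I = 5.1457 / 24.32 = 0.2116 hr

0.2116 hr


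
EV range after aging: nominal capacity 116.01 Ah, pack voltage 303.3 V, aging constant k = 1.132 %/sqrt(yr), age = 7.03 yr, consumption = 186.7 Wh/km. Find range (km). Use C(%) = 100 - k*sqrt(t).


Step 1: capacity retention = 100 - 1.132 * sqrt(7.03) = 100 - 1.132 * 2.6514 = 96.999%
Step 2: C_now = 116.01 * 96.999/100 = 112.53 Ah
Step 3: E_pack = V * C_now = 303.3 * 112.53 = 34130 Wh
Step 4: range = E_pack / consumption = 34130 / 186.7 = 182.8 km

182.8 km


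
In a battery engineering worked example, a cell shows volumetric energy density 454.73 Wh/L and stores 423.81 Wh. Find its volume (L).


V = E / ED = 423.81 / 454.73 = 0.9320 L

0.9320 L


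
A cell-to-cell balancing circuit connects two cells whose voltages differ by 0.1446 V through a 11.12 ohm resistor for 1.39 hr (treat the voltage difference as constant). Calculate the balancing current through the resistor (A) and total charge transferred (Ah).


First, Ohm's law: I_bal = 0.1446 V / 11.12 ohm = 0.013004 A
Then Q = I * t = 0.013004 A * 1.39 hr = 0.01808 Ah

I=0.013004 A, Q=0.01808 Ah


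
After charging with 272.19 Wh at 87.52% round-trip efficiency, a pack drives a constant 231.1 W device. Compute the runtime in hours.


Step 1: E_discharge = eta/100 * E_charge = 87.52/100 * 272.19 = 238.22 Wh
Step 2: t = E_discharge / P = 238.22 / 231.1 = 1.031 hr

1.031 hr


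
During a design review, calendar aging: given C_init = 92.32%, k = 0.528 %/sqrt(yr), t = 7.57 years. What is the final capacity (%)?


Step 1: sqrt(7.57 yr) = 2.7514
Step 2: drop = 0.528 * 2.7514 = 1.4527
Step 3: C_final = 92.32 - 1.4527 = 90.87%

90.87%


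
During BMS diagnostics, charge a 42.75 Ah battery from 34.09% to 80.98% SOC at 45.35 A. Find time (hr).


delta_Ah = 42.75 * (80.98 - 34.09) / 100 = 20.045 Ah
t = delta_Ah / I = 20.045 / 45.35 = 0.4420 hr

0.4420 hr


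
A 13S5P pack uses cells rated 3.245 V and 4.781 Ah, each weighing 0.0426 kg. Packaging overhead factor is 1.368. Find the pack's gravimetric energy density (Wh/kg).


Step 1: V_pack = 13 * 3.245 = 42.185 V
Step 2: C_pack = 5 * 4.781 = 23.905 Ah
Step 3: E_pack = V_pack * C_pack = 42.185 * 23.905 = 1008.4 Wh
Step 4: m_pack = 13 * 5 * 0.0426 * 1.368 = 3.788 kg
Step 5: ED = E_pack / m_pack = 1008.4 / 3.788 = 266.2 Wh/kg

266.2 Wh/kg


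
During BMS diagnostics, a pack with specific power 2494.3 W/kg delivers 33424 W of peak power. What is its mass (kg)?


m = P / SP = 33424 / 2494.3 = 13.40 kg

13.40 kg


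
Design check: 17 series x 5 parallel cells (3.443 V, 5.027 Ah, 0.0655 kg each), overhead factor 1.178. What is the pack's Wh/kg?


Step 1: V_pack = 17 * 3.443 = 58.531 V
Step 2: C_pack = 5 * 5.027 = 25.135 Ah
Step 3: E_pack = V_pack * C_pack = 58.531 * 25.135 = 1471.2 Wh
Step 4: m_pack = 17 * 5 * 0.0655 * 1.178 = 6.5585 kg
Step 5: ED = E_pack / m_pack = 1471.2 / 6.5585 = 224.3 Wh/kg

224.3 Wh/kg


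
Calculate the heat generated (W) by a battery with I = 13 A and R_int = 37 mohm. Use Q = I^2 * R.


Convert: R = 37 mohm = 0.037 ohm
I^2 = 169
Q = 169 * 0.037 = 6.253 W

6.253 W


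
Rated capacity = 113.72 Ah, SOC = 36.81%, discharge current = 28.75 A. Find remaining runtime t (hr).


Step 1: remaining = SOC/100 * C_total = 36.81/100 * 113.72 = 41.86 Ah
Step 2: t = remaining / I = 41.86 / 28.75 = 1.456 hr

1.456 hr


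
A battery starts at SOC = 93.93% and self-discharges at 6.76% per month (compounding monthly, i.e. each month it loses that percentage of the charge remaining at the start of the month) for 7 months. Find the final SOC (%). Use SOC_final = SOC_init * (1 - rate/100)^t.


decay = (1 - 6.76/100)^7 = 0.61265
SOC_final = 93.93 * 0.61265 = 57.55%

57.55%


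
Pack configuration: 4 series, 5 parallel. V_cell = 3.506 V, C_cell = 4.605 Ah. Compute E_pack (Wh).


E = Ns * Vcell * Np * Ccell = 4 * 3.506 * 5 * 4.605 = 322.9 Wh

322.9 Wh


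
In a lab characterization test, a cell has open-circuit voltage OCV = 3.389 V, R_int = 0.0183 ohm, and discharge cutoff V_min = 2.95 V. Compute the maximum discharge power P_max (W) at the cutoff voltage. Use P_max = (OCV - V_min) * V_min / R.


P_max = (OCV - V_min) * V_min / R = (3.389 - 2.95) * 2.95 / 0.0183 = 0.439 * 2.95 / 0.0183 = 70.77 W

70.77 W


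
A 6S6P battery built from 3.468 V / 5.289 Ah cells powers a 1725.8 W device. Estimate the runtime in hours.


Step 1: E_pack = Ns * V_cell * Np * C_cell = 6 * 3.468 * 6 * 5.289 = 660.32 Wh
Step 2: t = E_pack / P = 660.32 / 1725.8 = 0.3826 hr

0.3826 hr


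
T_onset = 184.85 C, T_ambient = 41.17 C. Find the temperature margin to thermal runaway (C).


Safety margin = 184.85 C - 41.17 C = 143.68 C

143.68 C


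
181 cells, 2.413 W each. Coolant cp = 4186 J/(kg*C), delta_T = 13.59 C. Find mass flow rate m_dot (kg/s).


Q_total = 181 * 2.413 = 436.75 W
m_dot = Q_total / (cp * dT) = 436.75 / (4186 * 13.59) = 0.007677 kg/s

0.007677 kg/s


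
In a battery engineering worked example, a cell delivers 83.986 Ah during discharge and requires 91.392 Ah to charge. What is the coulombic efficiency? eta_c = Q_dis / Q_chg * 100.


Coulombic efficiency = 83.986/91.392 * 100% = 91.90%

91.90%


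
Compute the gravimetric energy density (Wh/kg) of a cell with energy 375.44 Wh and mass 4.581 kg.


ED = E / m = 375.44 / 4.581 = 81.96 Wh/kg

81.96 Wh/kg


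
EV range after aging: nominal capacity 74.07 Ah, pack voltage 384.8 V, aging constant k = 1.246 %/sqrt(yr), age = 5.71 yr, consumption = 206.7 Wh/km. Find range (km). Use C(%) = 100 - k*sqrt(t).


Step 1: capacity retention = 100 - 1.246 * sqrt(5.71) = 100 - 1.246 * 2.3896 = 97.023%
Step 2: C_now = 74.07 * 97.023/100 = 71.865 Ah
Step 3: E_pack = V * C_now = 384.8 * 71.865 = 27654 Wh
Step 4: range = E_pack / consumption = 27654 / 206.7 = 133.8 km

133.8 km


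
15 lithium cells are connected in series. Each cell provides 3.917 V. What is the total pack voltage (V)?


With 15 cells in series at 3.917 V each, V_pack = 58.755 V

58.755 V


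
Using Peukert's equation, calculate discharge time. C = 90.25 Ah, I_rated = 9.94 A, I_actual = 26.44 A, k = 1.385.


t_rated = C / I_rated = 90.25 / 9.94 = 9.0795 hr
(I_rated/I)^k = (0.37595)^1.385 = 0.25796
t = t_rated * (I_rated/I)^k = 9.0795 * 0.25796 = 2.342 hr

2.342 hr


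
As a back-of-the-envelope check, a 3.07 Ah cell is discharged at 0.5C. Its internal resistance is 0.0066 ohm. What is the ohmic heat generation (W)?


Step 1: I = C_rate * capacity = 0.5 * 3.07 = 1.535 A
Step 2: Q = I^2 * R = 1.535^2 * 0.0066 = 2.3562 * 0.0066 = 0.01555 W

0.01555 W


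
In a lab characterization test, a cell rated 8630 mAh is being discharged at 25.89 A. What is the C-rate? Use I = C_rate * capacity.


Convert: capacity = 8630 mAh = 8.63 Ah
C_rate = I / capacity = 25.89 / 8.63 = 3C

3C


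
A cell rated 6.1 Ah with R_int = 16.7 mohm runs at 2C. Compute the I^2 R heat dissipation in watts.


Convert: R = 16.7 mohm = 0.0167 ohm
Step 1: I = C_rate * capacity = 2 * 6.1 = 12.2 A
Step 2: Q = I^2 * R = 12.2^2 * 0.0167 = 148.84 * 0.0167 = 2.486 W

2.486 W


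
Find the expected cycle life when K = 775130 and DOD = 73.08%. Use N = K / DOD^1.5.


DOD^1.5 = 624.74
N = K / DOD^1.5 = 775130 / 624.74 = 1241

1241 cycles


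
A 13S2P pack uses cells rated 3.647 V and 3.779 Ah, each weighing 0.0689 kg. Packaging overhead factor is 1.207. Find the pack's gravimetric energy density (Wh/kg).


Step 1: V_pack = 13 * 3.647 = 47.411 V
Step 2: C_pack = 2 * 3.779 = 7.558 Ah
Step 3: E_pack = V_pack * C_pack = 47.411 * 7.558 = 358.33 Wh
Step 4: m_pack = 13 * 2 * 0.0689 * 1.207 = 2.1622 kg
Step 5: ED = E_pack / m_pack = 358.33 / 2.1622 = 165.7 Wh/kg

165.7 Wh/kg


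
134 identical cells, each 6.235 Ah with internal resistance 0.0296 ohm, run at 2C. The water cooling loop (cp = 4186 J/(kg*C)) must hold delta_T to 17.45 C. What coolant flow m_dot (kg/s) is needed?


Step 1: I = 2 * 6.235 = 12.47 A
Step 2: Q_cell = I^2 * R = 12.47^2 * 0.0296 = 4.6028 W
Step 3: Q_total = 134 * 4.6028 = 616.78 W
Step 4: m_dot = Q_total / (cp * dT) = 616.78 / (4186 * 17.45) = 0.008444 kg/s

0.008444 kg/s


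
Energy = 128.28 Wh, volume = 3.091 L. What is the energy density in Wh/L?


ED = E / V = 128.28 / 3.091 = 41.50 Wh/L

41.50 Wh/L


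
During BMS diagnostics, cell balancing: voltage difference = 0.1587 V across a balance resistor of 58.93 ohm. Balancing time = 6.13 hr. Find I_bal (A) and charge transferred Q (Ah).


First, Ohm's law: I_bal = 0.1587 V / 58.93 ohm = 0.002693 A
Then Q = I * t = 0.002693 A * 6.13 hr = 0.01651 Ah

I=0.002693 A, Q=0.01651 Ah


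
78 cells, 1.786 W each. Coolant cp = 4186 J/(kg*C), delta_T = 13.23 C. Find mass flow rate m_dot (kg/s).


Q_total = 78 * 1.786 = 139.31 W
m_dot = Q_total / (cp * dT) = 139.31 / (4186 * 13.23) = 0.002515 kg/s

0.002515 kg/s


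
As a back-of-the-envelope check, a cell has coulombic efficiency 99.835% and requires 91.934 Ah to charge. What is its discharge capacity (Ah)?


Q_dis = eta/100 * Q_chg = 99.835/100 * 91.934 = 91.78 Ah

91.78 Ah


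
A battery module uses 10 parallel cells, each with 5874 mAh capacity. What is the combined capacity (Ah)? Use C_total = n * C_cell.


Convert: C_cell = 5874 mAh = 5.874 Ah
C_total = 10 * 5.874 = 58.74 Ah

58.74 Ah


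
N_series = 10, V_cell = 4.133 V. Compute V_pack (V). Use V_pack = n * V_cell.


With 10 cells in series at 4.133 V each, V_pack = 41.33 V

41.33 V


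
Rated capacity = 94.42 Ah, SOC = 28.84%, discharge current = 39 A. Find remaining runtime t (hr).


Step 1: remaining = SOC/100 * C_total = 28.84/100 * 94.42 = 27.231 Ah
Step 2: t = remaining / I = 27.231 / 39 = 0.6982 hr

0.6982 hr


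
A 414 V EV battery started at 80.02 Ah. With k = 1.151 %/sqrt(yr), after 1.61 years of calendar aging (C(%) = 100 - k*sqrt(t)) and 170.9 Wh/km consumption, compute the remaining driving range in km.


Step 1: capacity retention = 100 - 1.151 * sqrt(1.61) = 100 - 1.151 * 1.2689 = 98.539%
Step 2: C_now = 80.02 * 98.539/100 = 78.851 Ah
Step 3: E_pack = V * C_now = 414 * 78.851 = 32644 Wh
Step 4: range = E_pack / consumption = 32644 / 170.9 = 191.0 km

191.0 km


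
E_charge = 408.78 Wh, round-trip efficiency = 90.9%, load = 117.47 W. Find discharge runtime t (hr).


Step 1: E_discharge = eta/100 * E_charge = 90.9/100 * 408.78 = 371.58 Wh
Step 2: t = E_discharge / P = 371.58 / 117.47 = 3.163 hr

3.163 hr


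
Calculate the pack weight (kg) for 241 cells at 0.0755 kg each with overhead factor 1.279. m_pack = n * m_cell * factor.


Cell mass sum = 241 * 0.0755 = 18.196 kg
With overhead 1.279: m_pack = 18.196 * 1.279 = 23.27 kg

23.27 kg


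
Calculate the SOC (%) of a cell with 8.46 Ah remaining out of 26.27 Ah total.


SOC% = 8.46 / 26.27 * 100 = 32.20%

32.20%


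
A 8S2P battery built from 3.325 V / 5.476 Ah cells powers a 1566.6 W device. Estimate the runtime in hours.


Step 1: E_pack = Ns * V_cell * Np * C_cell = 8 * 3.325 * 2 * 5.476 = 291.32 Wh
Step 2: t = E_pack / P = 291.32 / 1566.6 = 0.1860 hr

0.1860 hr


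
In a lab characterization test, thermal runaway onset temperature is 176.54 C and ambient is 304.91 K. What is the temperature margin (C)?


Convert: T_ambient = 304.91 K = 31.76 C
margin = 176.54 - 31.76 = 144.78 C

144.78 C


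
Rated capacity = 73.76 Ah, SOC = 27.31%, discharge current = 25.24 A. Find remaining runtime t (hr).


Step 1: remaining = SOC/100 * C_total = 27.31/100 * 73.76 = 20.144 Ah
Step 2: t = remaining / I = 20.144 / 25.24 = 0.7981 hr

0.7981 hr


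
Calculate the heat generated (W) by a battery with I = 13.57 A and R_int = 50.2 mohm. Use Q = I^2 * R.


Convert: R = 50.2 mohm = 0.0502 ohm
I^2 = 184.14
Q = 184.14 * 0.0502 = 9.244 W

9.244 W


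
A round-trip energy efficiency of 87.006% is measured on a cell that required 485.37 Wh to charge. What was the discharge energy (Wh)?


E_dis = eta/100 * E_chg = 87.006/100 * 485.37 = 422.3 Wh

422.3 Wh


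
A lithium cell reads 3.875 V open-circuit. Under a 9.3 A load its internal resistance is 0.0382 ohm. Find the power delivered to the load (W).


Step 1: V_terminal = OCV - I*R = 3.875 - 9.3 * 0.0382 = 3.5197 V
Step 2: P_out = V_terminal * I = 3.5197 * 9.3 = 32.73 W

32.73 W


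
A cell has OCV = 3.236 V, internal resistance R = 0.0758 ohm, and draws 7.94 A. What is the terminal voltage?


V = OCV - I*R = 3.236 - 7.94 * 0.0758 = 2.634 V

2.634 V


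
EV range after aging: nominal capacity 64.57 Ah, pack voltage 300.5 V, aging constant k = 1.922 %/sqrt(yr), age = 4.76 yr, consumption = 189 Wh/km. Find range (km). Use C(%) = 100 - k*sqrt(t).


Step 1: capacity retention = 100 - 1.922 * sqrt(4.76) = 100 - 1.922 * 2.1817 = 95.807%
Step 2: C_now = 64.57 * 95.807/100 = 61.863 Ah
Step 3: E_pack = V * C_now = 300.5 * 61.863 = 18590 Wh
Step 4: range = E_pack / consumption = 18590 / 189 = 98.36 km

98.36 km


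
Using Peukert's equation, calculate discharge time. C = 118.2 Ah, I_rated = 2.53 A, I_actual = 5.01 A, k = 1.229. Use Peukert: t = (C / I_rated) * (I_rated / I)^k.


Step 1: t_rated = C / I_rated = 118.2 / 2.53 = 46.719 hr
Step 2: ratio = 2.53 / 5.01 = 0.50499
Step 3: ratio^k = 0.50499^1.229 = 0.43185
Step 4: t = t_rated * ratio^k = 46.719 * 0.43185 = 20.18 hr

20.18 hr


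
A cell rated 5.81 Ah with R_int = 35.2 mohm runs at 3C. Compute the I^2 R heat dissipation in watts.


Convert: R = 35.2 mohm = 0.0352 ohm
Step 1: I = C_rate * capacity = 3 * 5.81 = 17.43 A
Step 2: Q = I^2 * R = 17.43^2 * 0.0352 = 303.8 * 0.0352 = 10.69 W

10.69 W


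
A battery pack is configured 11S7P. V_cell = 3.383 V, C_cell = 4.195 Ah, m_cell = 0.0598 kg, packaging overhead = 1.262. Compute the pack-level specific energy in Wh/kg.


Step 1: V_pack = 11 * 3.383 = 37.213 V
Step 2: C_pack = 7 * 4.195 = 29.365 Ah
Step 3: E_pack = V_pack * C_pack = 37.213 * 29.365 = 1092.8 Wh
Step 4: m_pack = 11 * 7 * 0.0598 * 1.262 = 5.811 kg
Step 5: ED = E_pack / m_pack = 1092.8 / 5.811 = 188.1 Wh/kg

188.1 Wh/kg


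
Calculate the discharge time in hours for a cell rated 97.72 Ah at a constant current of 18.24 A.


t = capacity / current = 97.72 / 18.24 = 5.357 hr

5.357 hr


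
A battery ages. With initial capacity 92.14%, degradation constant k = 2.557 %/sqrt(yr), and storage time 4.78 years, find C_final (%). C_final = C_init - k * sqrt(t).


sqrt(t) = sqrt(4.78) = 2.1863
C_final = 92.14 - 2.557 * 2.1863 = 86.55%

86.55%


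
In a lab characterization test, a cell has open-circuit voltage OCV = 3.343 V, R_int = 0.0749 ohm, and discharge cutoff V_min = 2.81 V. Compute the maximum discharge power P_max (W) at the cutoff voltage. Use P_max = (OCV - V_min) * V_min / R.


P_max = (OCV - V_min) * V_min / R = (3.343 - 2.81) * 2.81 / 0.0749 = 0.533 * 2.81 / 0.0749 = 20.00 W

20.00 W


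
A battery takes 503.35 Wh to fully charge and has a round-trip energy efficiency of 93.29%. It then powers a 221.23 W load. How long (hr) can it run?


Step 1: E_discharge = eta/100 * E_charge = 93.29/100 * 503.35 = 469.58 Wh
Step 2: t = E_discharge / P = 469.58 / 221.23 = 2.123 hr

2.123 hr


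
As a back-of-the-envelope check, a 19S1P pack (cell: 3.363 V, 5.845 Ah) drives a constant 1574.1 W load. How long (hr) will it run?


Step 1: E_pack = Ns * V_cell * Np * C_cell = 19 * 3.363 * 1 * 5.845 = 373.48 Wh
Step 2: t = E_pack / P = 373.48 / 1574.1 = 0.2373 hr

0.2373 hr


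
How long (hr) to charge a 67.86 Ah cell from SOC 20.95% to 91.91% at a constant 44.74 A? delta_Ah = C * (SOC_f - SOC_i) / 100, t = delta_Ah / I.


delta_Ah = 67.86 * (91.91 - 20.95) / 100 = 48.153 Ah
t = delta_Ah / I = 48.153 / 44.74 = 1.076 hr

1.076 hr


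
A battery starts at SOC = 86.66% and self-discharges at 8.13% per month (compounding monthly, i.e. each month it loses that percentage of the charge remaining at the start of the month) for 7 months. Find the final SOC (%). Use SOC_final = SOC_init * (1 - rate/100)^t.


Monthly retention factor = 1 - 8.13/100 = 0.9187
Over 7 months: factor^7 = 0.55235
SOC_final = 86.66 * 0.55235 = 47.87%

47.87%


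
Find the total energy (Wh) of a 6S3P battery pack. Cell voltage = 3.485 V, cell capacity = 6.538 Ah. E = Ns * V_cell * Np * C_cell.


V_pack = 6 * 3.485 = 20.91 V
C_pack = 3 * 6.538 = 19.614 Ah
E = V_pack * C_pack = 20.91 * 19.614 = 410.1 Wh

410.1 Wh


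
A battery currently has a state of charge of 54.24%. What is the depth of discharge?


Complement of SOC: DOD = 100% - 54.24% = 45.76%

45.76%


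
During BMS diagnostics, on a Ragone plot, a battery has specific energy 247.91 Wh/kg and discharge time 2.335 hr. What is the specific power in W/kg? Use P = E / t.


P_specific = E / t = 247.91 / 2.335 = 106.2 W/kg

106.2 W/kg


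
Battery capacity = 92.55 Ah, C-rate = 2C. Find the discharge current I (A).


At 2C: I = 2 * 92.55 Ah = 185.1 A

185.1 A


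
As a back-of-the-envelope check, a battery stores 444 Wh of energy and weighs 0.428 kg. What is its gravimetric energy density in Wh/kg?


Specific energy = 444 Wh / 0.428 kg = 1037 Wh/kg

1037 Wh/kg


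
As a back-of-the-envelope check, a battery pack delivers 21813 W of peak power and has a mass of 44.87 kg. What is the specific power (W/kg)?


Specific power = 21813 W / 44.87 kg = 486.1 W/kg

486.1 W/kg


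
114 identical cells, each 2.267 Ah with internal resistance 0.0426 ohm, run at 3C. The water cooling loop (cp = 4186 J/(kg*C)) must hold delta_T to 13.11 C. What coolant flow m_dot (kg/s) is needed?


Step 1: I = 3 * 2.267 = 6.801 A
Step 2: Q_cell = I^2 * R = 6.801^2 * 0.0426 = 1.9704 W
Step 3: Q_total = 114 * 1.9704 = 224.63 W
Step 4: m_dot = Q_total / (cp * dT) = 224.63 / (4186 * 13.11) = 0.004093 kg/s

0.004093 kg/s


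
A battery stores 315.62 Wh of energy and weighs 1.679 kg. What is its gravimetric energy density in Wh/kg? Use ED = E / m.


Specific energy = 315.62 Wh / 1.679 kg = 188.0 Wh/kg

188.0 Wh/kg


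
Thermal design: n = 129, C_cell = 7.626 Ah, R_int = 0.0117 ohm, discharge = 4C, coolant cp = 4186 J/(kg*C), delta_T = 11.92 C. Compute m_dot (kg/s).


Step 1: I = 4 * 7.626 = 30.504 A
Step 2: Q_cell = I^2 * R = 30.504^2 * 0.0117 = 10.887 W
Step 3: Q_total = 129 * 10.887 = 1404.4 W
Step 4: m_dot = Q_total / (cp * dT) = 1404.4 / (4186 * 11.92) = 0.02815 kg/s

0.02815 kg/s


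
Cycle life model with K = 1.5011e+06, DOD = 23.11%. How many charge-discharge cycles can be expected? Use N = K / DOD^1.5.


DOD^1.5 = 111.1
N = K / DOD^1.5 = 1.5011e+06 / 111.1 = 13510

13510 cycles


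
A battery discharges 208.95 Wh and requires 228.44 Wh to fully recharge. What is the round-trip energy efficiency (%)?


Round-trip efficiency = 208.95/228.44 * 100% = 91.47%

91.47%


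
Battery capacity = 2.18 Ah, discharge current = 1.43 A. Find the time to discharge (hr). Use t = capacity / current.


t = capacity / current = 2.18 / 1.43 = 1.524 hr

1.524 hr


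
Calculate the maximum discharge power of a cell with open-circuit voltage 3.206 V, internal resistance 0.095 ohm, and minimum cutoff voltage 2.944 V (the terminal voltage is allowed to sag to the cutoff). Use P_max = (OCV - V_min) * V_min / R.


dV = OCV - V_min = 0.262 V (so I_max = dV / R)
P_max = dV * V_min / R = 0.262 * 2.944 / 0.095 = 8.119 W

8.119 W


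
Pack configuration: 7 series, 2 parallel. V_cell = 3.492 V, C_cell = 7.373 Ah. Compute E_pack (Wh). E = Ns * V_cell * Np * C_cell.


V_pack = 7 * 3.492 = 24.444 V
C_pack = 2 * 7.373 = 14.746 Ah
E = V_pack * C_pack = 24.444 * 14.746 = 360.5 Wh

360.5 Wh


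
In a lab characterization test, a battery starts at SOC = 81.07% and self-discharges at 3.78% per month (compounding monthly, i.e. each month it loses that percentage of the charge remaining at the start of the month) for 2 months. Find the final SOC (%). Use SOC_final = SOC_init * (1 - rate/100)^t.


decay = (1 - 3.78/100)^2 = 0.92583
SOC_final = 81.07 * 0.92583 = 75.06%

75.06%


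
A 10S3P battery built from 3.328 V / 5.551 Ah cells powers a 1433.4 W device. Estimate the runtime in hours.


Step 1: E_pack = Ns * V_cell * Np * C_cell = 10 * 3.328 * 3 * 5.551 = 554.21 Wh
Step 2: t = E_pack / P = 554.21 / 1433.4 = 0.3866 hr

0.3866 hr


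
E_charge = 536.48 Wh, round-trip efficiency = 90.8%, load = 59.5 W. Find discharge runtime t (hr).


Step 1: E_discharge = eta/100 * E_charge = 90.8/100 * 536.48 = 487.12 Wh
Step 2: t = E_discharge / P = 487.12 / 59.5 = 8.187 hr

8.187 hr


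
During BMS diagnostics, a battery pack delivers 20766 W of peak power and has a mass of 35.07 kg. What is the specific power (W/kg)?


SP = P / m = 20766 / 35.07 = 592.1 W/kg

592.1 W/kg


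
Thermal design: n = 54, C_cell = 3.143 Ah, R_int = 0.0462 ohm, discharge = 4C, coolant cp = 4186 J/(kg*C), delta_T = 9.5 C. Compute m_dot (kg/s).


Step 1: I = 4 * 3.143 = 12.572 A
Step 2: Q_cell = I^2 * R = 12.572^2 * 0.0462 = 7.3021 W
Step 3: Q_total = 54 * 7.3021 = 394.31 W
Step 4: m_dot = Q_total / (cp * dT) = 394.31 / (4186 * 9.5) = 0.009916 kg/s

0.009916 kg/s


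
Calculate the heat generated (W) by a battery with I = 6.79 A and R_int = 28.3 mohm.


Convert: R = 28.3 mohm = 0.0283 ohm
Q = I^2 * R = 6.79^2 * 0.0283 = 1.305 W

1.305 W


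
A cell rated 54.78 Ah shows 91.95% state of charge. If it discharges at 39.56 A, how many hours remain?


Step 1: remaining = SOC/100 * C_total = 91.95/100 * 54.78 = 50.37 Ah
Step 2: t = remaining / I = 50.37 / 39.56 = 1.273 hr

1.273 hr


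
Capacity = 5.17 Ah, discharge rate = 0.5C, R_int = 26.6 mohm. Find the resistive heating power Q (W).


Convert: R = 26.6 mohm = 0.0266 ohm
Step 1: I = C_rate * capacity = 0.5 * 5.17 = 2.585 A
Step 2: Q = I^2 * R = 2.585^2 * 0.0266 = 6.6822 * 0.0266 = 0.1777 W

0.1777 W


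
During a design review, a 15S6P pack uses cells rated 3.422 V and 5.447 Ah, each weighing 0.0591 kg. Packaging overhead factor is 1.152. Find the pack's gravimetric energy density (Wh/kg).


Step 1: V_pack = 15 * 3.422 = 51.33 V
Step 2: C_pack = 6 * 5.447 = 32.682 Ah
Step 3: E_pack = V_pack * C_pack = 51.33 * 32.682 = 1677.6 Wh
Step 4: m_pack = 15 * 6 * 0.0591 * 1.152 = 6.1275 kg
Step 5: ED = E_pack / m_pack = 1677.6 / 6.1275 = 273.8 Wh/kg

273.8 Wh/kg


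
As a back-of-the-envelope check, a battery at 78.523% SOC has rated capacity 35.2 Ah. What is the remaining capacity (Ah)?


remaining = SOC / 100 * total = 78.523 / 100 * 35.2 = 27.64 Ah

27.64 Ah


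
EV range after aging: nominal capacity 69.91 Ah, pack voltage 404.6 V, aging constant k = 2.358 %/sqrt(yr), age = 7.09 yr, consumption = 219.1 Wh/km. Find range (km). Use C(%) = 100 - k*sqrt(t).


Step 1: capacity retention = 100 - 2.358 * sqrt(7.09) = 100 - 2.358 * 2.6627 = 93.721%
Step 2: C_now = 69.91 * 93.721/100 = 65.52 Ah
Step 3: E_pack = V * C_now = 404.6 * 65.52 = 26509 Wh
Step 4: range = E_pack / consumption = 26509 / 219.1 = 121.0 km

121.0 km


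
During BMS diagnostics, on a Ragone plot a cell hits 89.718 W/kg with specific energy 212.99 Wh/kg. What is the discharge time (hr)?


t = E / P = 212.99 / 89.718 = 2.374 hr

2.374 hr


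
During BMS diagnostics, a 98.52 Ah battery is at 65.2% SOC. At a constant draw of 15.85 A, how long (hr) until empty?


Step 1: remaining = SOC/100 * C_total = 65.2/100 * 98.52 = 64.235 Ah
Step 2: t = remaining / I = 64.235 / 15.85 = 4.053 hr

4.053 hr


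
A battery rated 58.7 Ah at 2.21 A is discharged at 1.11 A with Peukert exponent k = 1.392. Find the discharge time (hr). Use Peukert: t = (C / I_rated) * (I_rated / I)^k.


t_rated = C / I_rated = 58.7 / 2.21 = 26.561 hr
(I_rated/I)^k = (1.991)^1.392 = 2.608
t = t_rated * (I_rated/I)^k = 26.561 * 2.608 = 69.27 hr

69.27 hr


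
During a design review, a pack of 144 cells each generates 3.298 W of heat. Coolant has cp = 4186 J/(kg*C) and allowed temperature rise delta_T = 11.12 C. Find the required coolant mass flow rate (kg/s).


Q_total = 144 * 3.298 = 474.91 W
m_dot = Q_total / (cp * dT) = 474.91 / (4186 * 11.12) = 0.01020 kg/s

0.01020 kg/s


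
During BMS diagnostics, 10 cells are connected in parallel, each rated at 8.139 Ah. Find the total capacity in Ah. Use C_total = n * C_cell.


C_total = 10 * 8.139 = 81.39 Ah

81.39 Ah


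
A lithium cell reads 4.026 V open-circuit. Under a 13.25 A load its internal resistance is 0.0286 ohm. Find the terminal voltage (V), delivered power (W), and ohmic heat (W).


Step 1: V_terminal = OCV - I*R = 4.026 - 13.25 * 0.0286 = 3.6471 V
Step 2: P_out = V_terminal * I = 3.6471 * 13.25 = 48.32 W
Step 3: Q = I^2 * R = 13.25^2 * 0.0286 = 5.021 W

V=3.6471 V, P=48.32 W, Q=5.021 W


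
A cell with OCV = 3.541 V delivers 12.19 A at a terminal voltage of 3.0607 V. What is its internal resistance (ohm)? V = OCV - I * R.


R = (OCV - V) / I = (3.541 - 3.0607) / 12.19 = 0.03940 ohm

0.03940 ohm


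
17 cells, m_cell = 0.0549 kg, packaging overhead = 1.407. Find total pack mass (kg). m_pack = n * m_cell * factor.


Cell mass sum = 17 * 0.0549 = 0.9333 kg
With overhead 1.407: m_pack = 0.9333 * 1.407 = 1.313 kg

1.313 kg


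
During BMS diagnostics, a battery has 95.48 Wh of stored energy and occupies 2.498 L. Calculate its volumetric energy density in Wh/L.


ED = E / V = 95.48 / 2.498 = 38.22 Wh/L

38.22 Wh/L


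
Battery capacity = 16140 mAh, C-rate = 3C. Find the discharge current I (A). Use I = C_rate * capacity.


Convert: capacity = 16140 mAh = 16.14 Ah
At 3C: I = 3 * 16.14 Ah = 48.42 A

48.42 A


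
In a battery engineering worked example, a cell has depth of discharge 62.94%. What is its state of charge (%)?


SOC = 100 - DOD = 100 - 62.94 = 37.06%

37.06%


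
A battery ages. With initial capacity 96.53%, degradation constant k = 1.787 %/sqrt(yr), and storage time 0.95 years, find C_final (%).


Step 1: sqrt(0.95 yr) = 0.97468
Step 2: drop = 1.787 * 0.97468 = 1.7418
Step 3: C_final = 96.53 - 1.7418 = 94.79%

94.79%


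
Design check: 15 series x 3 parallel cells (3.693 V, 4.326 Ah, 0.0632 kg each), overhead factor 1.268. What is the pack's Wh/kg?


Step 1: V_pack = 15 * 3.693 = 55.395 V
Step 2: C_pack = 3 * 4.326 = 12.978 Ah
Step 3: E_pack = V_pack * C_pack = 55.395 * 12.978 = 718.92 Wh
Step 4: m_pack = 15 * 3 * 0.0632 * 1.268 = 3.6062 kg
Step 5: ED = E_pack / m_pack = 718.92 / 3.6062 = 199.4 Wh/kg

199.4 Wh/kg


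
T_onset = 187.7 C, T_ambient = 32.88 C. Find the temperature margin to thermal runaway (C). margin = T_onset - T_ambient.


margin = T_onset - T_ambient = 187.7 - 32.88 = 154.82 C

154.82 C


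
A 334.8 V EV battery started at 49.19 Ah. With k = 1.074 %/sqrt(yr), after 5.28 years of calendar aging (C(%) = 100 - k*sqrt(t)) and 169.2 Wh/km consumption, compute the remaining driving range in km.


Step 1: capacity retention = 100 - 1.074 * sqrt(5.28) = 100 - 1.074 * 2.2978 = 97.532%
Step 2: C_now = 49.19 * 97.532/100 = 47.976 Ah
Step 3: E_pack = V * C_now = 334.8 * 47.976 = 16062 Wh
Step 4: range = E_pack / consumption = 16062 / 169.2 = 94.93 km

94.93 km
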